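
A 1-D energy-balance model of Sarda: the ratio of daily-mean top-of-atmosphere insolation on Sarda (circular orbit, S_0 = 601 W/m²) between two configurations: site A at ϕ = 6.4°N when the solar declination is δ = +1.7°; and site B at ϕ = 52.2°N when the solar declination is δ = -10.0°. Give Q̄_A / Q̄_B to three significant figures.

Q̄_A / Q̄_B ≈ 2.47

— Configuration A (ϕ=+6.4°):
cos h₀ = −tan(+6.4°) tan(+1.700°) = -0.0033, h₀ = 1.5741 rad.
Bracket: h₀ sin ϕ sin δ + cos ϕ cos δ sin h₀ = 1.5741×0.11147×0.02967 + 0.99377×0.99956×0.99999 = 0.005206 + 0.993323 = 0.998529.
Q̄ = (S_0/π) × [bracket] = (601/π) × 0.998529 = 191.02 W/m².
— Configuration B (ϕ=+52.2°):
cos h₀ = −tan(+52.2°) tan(-10.000°) = 0.2273, h₀ = 1.3415 rad.
Bracket: h₀ sin ϕ sin δ + cos ϕ cos δ sin h₀ = 1.3415×0.79016×-0.17365 + 0.61291×0.98481×0.97382 = -0.184069 + 0.587798 = 0.403729.
Q̄ = (S_0/π) × [bracket] = (601/π) × 0.403729 = 77.235 W/m².
Ratio Q̄_A / Q̄_B = 191.02 / 77.235 = 2.473.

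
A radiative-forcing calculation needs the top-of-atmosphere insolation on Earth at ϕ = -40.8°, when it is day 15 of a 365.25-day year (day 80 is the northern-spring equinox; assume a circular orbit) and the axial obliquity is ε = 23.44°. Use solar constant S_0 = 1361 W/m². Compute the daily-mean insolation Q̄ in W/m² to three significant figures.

Q̄ ≈ 482 W/m²

Solar longitude: L_s = 360° × (15 − 80)/365.25 = -64.066°, i.e. -64.066° + 360° = 295.934°.
sin δ = sin 23.44° × sin 295.934° = -0.35773, so δ = -20.961°.
cos h₀ = −tan(-40.8°) tan(-20.961°) = -0.3307, h₀ = 1.9078 rad.
Bracket: h₀ sin ϕ sin δ + cos ϕ cos δ sin h₀ = 1.9078×-0.65342×-0.35773 + 0.75700×0.93383×0.94375 = 0.445944 + 0.667146 = 1.113090.
Q̄ = (S_0/π) × [bracket] = (1361/π) × 1.113090 = 482.2 W/m².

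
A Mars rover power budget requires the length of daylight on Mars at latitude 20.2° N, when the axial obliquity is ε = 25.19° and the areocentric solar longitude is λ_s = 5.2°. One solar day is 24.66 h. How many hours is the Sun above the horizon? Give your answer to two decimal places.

sin δ = sin 25.19° × sin 5.2° = 0.03858, so δ = +2.211°.
cos H₀ = −tan φ · tan δ = −tan(+20.2°) × tan(+2.211°) = -0.0142, so H₀ = 1.5850 rad = 90.81°.
Daylight = 2H₀/(2π) × 24.66 h = (1.5850/π) × 24.66 = 12.44 h.

12.44 h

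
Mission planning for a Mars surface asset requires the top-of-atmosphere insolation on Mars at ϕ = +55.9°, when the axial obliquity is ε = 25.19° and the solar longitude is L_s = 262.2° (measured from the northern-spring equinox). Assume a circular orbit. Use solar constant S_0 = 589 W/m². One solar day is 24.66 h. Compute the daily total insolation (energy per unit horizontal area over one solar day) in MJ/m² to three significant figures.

Solar declination: sin δ = sin ε · sin L_s = sin 25.19° × sin 262.2° = -0.42168, so δ = -24.941°.
cos h₀ = −tan(+55.9°) tan(-24.941°) = 0.6869, h₀ = 0.8136 rad.
Bracket: h₀ sin ϕ sin δ + cos ϕ cos δ sin h₀ = 0.8136×0.82806×-0.42168 + 0.56064×0.90674×0.72677 = -0.284090 + 0.369457 = 0.085367.
Q̄ = (S_0/π) × [bracket] = (589/π) × 0.085367 = 16.005 W/m².
Daily total = Q̄ × 24.66 h × 3600 s/h = 16.005 × 24.66 × 3600 / 10⁶ = 1.421 MJ/m².

1.42 MJ/m²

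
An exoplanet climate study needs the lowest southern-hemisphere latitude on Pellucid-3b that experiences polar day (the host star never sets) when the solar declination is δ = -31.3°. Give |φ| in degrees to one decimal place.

Polar day requires cos H₀ = −tan φ tan δ ≤ −1, i.e. tan φ tan δ ≥ 1.
The boundary is |tan φ| · |tan δ| = 1, so |φ| = 90° − |δ| = 90° − 31.3° = 58.7° in the southern hemisphere.

|φ| = 58.7°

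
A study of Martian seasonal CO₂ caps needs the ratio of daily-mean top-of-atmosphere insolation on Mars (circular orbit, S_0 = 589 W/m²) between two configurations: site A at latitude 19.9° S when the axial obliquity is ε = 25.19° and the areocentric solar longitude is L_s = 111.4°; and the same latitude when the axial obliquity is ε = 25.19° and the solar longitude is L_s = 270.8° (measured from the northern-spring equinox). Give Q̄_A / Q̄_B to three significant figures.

— Configuration A (ϕ=-19.9°):
sin δ = sin 25.19° × sin 111.4° = 0.39628, so δ = +23.346°.
cos h₀ = −tan(-19.9°) tan(+23.346°) = 0.1562, h₀ = 1.4139 rad.
Bracket: h₀ sin ϕ sin δ + cos ϕ cos δ sin h₀ = 1.4139×-0.34038×0.39628 + 0.94029×0.91813×0.98772 = -0.190715 + 0.852707 = 0.661992.
Q̄ = (S_0/π) × [bracket] = (589/π) × 0.661992 = 124.11 W/m².
— Configuration B (ϕ=-19.9°):
Solar declination: sin δ = sin ε · sin L_s = sin 25.19° × sin 270.8° = -0.42558, so δ = -25.187°.
cos h₀ = −tan(-19.9°) tan(-25.187°) = -0.1702, h₀ = 1.7419 rad.
Bracket: h₀ sin ϕ sin δ + cos ϕ cos δ sin h₀ = 1.7419×-0.34038×-0.42558 + 0.94029×0.90492×0.98540 = 0.252330 + 0.838464 = 1.090794.
Q̄ = (S_0/π) × [bracket] = (589/π) × 1.090794 = 204.51 W/m².
Ratio Q̄_A / Q̄_B = 124.11 / 204.51 = 0.6069.

Q̄_A / Q̄_B ≈ 0.607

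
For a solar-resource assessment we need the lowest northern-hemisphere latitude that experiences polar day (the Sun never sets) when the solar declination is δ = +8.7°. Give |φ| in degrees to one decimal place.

Polar day requires cos H₀ = −tan φ tan δ ≤ −1, i.e. tan φ tan δ ≥ 1.
The boundary is |tan φ| · |tan δ| = 1, so |φ| = 90° − |δ| = 90° − 8.7° = 81.3° in the northern hemisphere.

|φ| = 81.3°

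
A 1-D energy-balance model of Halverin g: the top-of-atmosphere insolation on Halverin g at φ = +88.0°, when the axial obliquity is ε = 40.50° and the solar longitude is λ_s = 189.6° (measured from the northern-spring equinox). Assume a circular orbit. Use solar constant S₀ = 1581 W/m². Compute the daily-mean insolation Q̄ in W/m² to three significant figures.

Solar declination: sin δ = sin ε · sin λ_s = sin 40.50° × sin 189.6° = -0.10831, so δ = -6.218°.
cos H₀ = −tan(+88.0°) tan(-6.218°) = 3.1199 ≥ 1 ⇒ polar night, H₀ = 0 and Q̄ = 0.

Q̄ ≈ 0.00 W/m²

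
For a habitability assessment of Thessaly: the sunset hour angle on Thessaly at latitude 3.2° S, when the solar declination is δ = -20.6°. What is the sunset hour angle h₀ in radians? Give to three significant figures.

cos h₀ = −tan ϕ · tan δ = −tan(-3.2°) × tan(-20.600°) = -0.0210, so h₀ = 1.5918 rad = 91.20°.

h₀ = 1.59 rad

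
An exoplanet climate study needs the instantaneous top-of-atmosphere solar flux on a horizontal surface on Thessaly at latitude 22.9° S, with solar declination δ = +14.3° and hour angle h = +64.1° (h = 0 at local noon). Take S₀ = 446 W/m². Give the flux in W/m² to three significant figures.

131 W/m²

cos θ_z = sin φ sin δ + cos φ cos δ cos h = -0.096113 + 0.389908 = 0.293795.
Flux = S₀ · cos θ_z = 446 × 0.293795 = 131.0 W/m².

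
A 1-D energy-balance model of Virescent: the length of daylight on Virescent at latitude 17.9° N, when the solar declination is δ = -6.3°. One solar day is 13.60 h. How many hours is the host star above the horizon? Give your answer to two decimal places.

cos H₀ = −tan φ · tan δ = −tan(+17.9°) × tan(-6.300°) = 0.0357, so H₀ = 1.5351 rad = 87.96°.
Daylight = 2H₀/(2π) × 13.60 h = (1.5351/π) × 13.60 = 6.65 h.

6.65 h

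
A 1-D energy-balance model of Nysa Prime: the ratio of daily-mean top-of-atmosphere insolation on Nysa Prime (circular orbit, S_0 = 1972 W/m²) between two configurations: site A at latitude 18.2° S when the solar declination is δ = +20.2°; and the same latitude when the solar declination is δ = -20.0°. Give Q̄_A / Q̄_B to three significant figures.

— Configuration A (ϕ=-18.2°):
cos h₀ = −tan(-18.2°) tan(+20.200°) = 0.1210, h₀ = 1.4495 rad.
Bracket: h₀ sin ϕ sin δ + cos ϕ cos δ sin h₀ = 1.4495×-0.31233×0.34530 + 0.94997×0.93849×0.99266 = -0.156325 + 0.884993 = 0.728668.
Q̄ = (S_0/π) × [bracket] = (1972/π) × 0.728668 = 457.39 W/m².
— Configuration B (ϕ=-18.2°):
cos h₀ = −tan(-18.2°) tan(-20.000°) = -0.1197, h₀ = 1.6908 rad.
Bracket: h₀ sin ϕ sin δ + cos ϕ cos δ sin h₀ = 1.6908×-0.31233×-0.34202 + 0.94997×0.93969×0.99281 = 0.180617 + 0.886259 = 1.066876.
Q̄ = (S_0/π) × [bracket] = (1972/π) × 1.066876 = 669.69 W/m².
Ratio Q̄_A / Q̄_B = 457.39 / 669.69 = 0.6830.

Q̄_A / Q̄_B ≈ 0.683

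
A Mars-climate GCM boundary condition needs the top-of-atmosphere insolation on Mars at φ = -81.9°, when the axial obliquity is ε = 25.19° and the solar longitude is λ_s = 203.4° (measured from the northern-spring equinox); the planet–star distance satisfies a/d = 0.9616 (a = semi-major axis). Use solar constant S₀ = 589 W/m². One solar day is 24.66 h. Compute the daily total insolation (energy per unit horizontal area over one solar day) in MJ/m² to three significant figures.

Solar declination: sin δ = sin ε · sin λ_s = sin 25.19° × sin 203.4° = -0.16903, so δ = -9.732°.
cos H₀ = −tan(-81.9°) tan(-9.732°) = -1.2050 ≤ −1 ⇒ polar day, H₀ = π.
Bracket: H₀ sin φ sin δ + cos φ cos δ sin H₀ = 3.1416×-0.99002×-0.16903 + 0.14090×0.98561×0.00000 = 0.525725 + 0.000000 = 0.525725.
Inverse-square distance factor (a/d)² = 0.9616² = 0.924675.
Q̄ = (S₀/π) × 0.924675 × [bracket] = (589/π) × 0.924675 × 0.525725 = 91.141 W/m².
Daily total = Q̄ × 24.66 h × 3600 s/h = 91.141 × 24.66 × 3600 / 10⁶ = 8.091 MJ/m².

8.09 MJ/m²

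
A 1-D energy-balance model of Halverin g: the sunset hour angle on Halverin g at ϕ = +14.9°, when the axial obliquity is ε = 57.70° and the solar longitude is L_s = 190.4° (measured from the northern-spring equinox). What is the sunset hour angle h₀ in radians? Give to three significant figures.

h₀ = 1.53 rad

Solar declination: sin δ = sin ε · sin L_s = sin 57.70° × sin 190.4° = -0.15259, so δ = -8.777°.
cos h₀ = −tan ϕ · tan δ = −tan(+14.9°) × tan(-8.777°) = 0.0411, so h₀ = 1.5297 rad = 87.65°.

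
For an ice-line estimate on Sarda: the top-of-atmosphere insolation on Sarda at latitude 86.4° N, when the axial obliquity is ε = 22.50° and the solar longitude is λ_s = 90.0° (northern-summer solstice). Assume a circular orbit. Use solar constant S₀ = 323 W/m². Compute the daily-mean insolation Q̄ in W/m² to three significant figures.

Solar declination: sin δ = sin ε · sin λ_s = sin 22.50° × sin 90.0° = 0.38268, so δ = +22.500°.
cos H₀ = −tan(+86.4°) tan(+22.500°) = -6.5837 ≤ −1 ⇒ polar day, H₀ = π.
Bracket: H₀ sin φ sin δ + cos φ cos δ sin H₀ = 3.1416×0.99803×0.38268 + 0.06279×0.92388×0.00000 = 1.199859 + 0.000000 = 1.199859.
Q̄ = (S₀/π) × [bracket] = (323/π) × 1.199859 = 123.4 W/m².

Q̄ ≈ 123 W/m²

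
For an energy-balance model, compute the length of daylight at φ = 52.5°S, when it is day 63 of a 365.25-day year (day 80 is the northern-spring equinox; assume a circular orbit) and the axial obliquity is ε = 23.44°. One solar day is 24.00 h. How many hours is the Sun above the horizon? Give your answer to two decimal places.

13.15 h

Solar longitude: λ_s = 360° × (63 − 80)/365.25 = -16.756°, i.e. -16.756° + 360° = 343.244°.
sin δ = sin 23.44° × sin 343.244° = -0.11468, so δ = -6.585°.
cos H₀ = −tan φ · tan δ = −tan(-52.5°) × tan(-6.585°) = -0.1504, so H₀ = 1.7218 rad = 98.65°.
Daylight = 2H₀/(2π) × 24.00 h = (1.7218/π) × 24.00 = 13.15 h.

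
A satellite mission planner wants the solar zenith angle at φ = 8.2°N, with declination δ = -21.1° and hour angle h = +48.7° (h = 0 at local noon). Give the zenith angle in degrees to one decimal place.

cos θ_z = sin φ sin δ + cos φ cos δ cos h = -0.051346 + 0.609456 = 0.558110.
θ_z = arccos(0.558110) = 56.1°.

θ_z = 56.1°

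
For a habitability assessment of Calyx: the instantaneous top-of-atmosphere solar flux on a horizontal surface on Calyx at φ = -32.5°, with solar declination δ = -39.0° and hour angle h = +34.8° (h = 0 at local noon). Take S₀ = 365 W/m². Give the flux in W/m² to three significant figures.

cos θ_z = sin φ sin δ + cos φ cos δ cos h = 0.338134 + 0.538213 = 0.876347.
Flux = S₀ · cos θ_z = 365 × 0.876347 = 319.9 W/m².

320 W/m²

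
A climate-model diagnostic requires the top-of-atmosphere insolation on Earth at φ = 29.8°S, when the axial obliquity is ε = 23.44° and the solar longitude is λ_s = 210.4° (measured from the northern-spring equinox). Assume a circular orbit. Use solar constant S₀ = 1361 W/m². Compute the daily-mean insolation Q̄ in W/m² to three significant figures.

Solar declination: sin δ = sin ε · sin λ_s = sin 23.44° × sin 210.4° = -0.20129, so δ = -11.613°.
cos H₀ = −tan(-29.8°) tan(-11.613°) = -0.1177, H₀ = 1.6888 rad.
Bracket: H₀ sin φ sin δ + cos φ cos δ sin H₀ = 1.6888×-0.49697×-0.20129 + 0.86777×0.97953×0.99305 = 0.168939 + 0.844099 = 1.013038.
Q̄ = (S₀/π) × [bracket] = (1361/π) × 1.013038 = 438.9 W/m².

Q̄ ≈ 439 W/m²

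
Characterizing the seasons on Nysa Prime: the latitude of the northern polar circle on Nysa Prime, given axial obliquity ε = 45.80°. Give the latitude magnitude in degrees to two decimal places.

44.20°

The polar circle is the lowest latitude that experiences at least one full rotation of continuous daylight at the northern-summer solstice; it lies at |ϕ| = 90° − ε = 90° − 45.80° = 44.20°.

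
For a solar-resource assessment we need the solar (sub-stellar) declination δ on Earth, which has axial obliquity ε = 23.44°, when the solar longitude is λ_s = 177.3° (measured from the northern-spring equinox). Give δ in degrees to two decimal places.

sin δ = sin ε · sin λ_s = sin 23.44° × sin 177.3° = 0.018738.
δ = arcsin(0.018738) = +1.07°.

δ = +1.07°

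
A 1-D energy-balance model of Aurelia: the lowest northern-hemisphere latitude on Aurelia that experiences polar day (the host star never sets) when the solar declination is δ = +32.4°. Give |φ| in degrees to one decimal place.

Polar day requires cos H₀ = −tan φ tan δ ≤ −1, i.e. tan φ tan δ ≥ 1.
The boundary is |tan φ| · |tan δ| = 1, so |φ| = 90° − |δ| = 90° − 32.4° = 57.6° in the northern hemisphere.

|φ| = 57.6°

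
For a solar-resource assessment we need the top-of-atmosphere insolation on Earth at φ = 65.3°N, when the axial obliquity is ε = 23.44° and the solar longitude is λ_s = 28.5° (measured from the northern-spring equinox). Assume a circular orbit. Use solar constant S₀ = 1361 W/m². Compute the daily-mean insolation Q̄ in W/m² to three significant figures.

Solar declination: sin δ = sin ε · sin λ_s = sin 23.44° × sin 28.5° = 0.18981, so δ = +10.942°.
cos H₀ = −tan(+65.3°) tan(+10.942°) = -0.4203, H₀ = 2.0046 rad.
Bracket: H₀ sin φ sin δ + cos φ cos δ sin H₀ = 2.0046×0.90851×0.18981 + 0.41787×0.98182×0.90738 = 0.345682 + 0.372274 = 0.717956.
Q̄ = (S₀/π) × [bracket] = (1361/π) × 0.717956 = 311.0 W/m².

Q̄ ≈ 311 W/m²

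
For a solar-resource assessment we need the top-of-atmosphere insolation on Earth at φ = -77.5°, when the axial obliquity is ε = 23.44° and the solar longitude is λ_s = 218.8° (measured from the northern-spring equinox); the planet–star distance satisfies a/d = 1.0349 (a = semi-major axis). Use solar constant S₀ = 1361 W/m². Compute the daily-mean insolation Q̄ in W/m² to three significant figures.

Q̄ ≈ 355 W/m²

Solar declination: sin δ = sin ε · sin λ_s = sin 23.44° × sin 218.8° = -0.24926, so δ = -14.433°.
cos H₀ = −tan(-77.5°) tan(-14.433°) = -1.1610 ≤ −1 ⇒ polar day, H₀ = π.
Bracket: H₀ sin φ sin δ + cos φ cos δ sin H₀ = 3.1416×-0.97630×-0.24926 + 0.21644×0.96844×0.00000 = 0.764516 + 0.000000 = 0.764516.
Inverse-square distance factor (a/d)² = 1.0349² = 1.071018.
Q̄ = (S₀/π) × 1.071018 × [bracket] = (1361/π) × 1.071018 × 0.764516 = 354.7 W/m².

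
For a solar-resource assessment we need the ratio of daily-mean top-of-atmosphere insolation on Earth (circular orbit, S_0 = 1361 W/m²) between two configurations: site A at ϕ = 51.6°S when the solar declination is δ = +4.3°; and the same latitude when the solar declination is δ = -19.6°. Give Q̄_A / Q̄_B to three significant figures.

— Configuration A (ϕ=-51.6°):
cos h₀ = −tan(-51.6°) tan(+4.300°) = 0.0949, h₀ = 1.4758 rad.
Bracket: h₀ sin ϕ sin δ + cos ϕ cos δ sin h₀ = 1.4758×-0.78369×0.07498 + 0.62115×0.99719×0.99549 = -0.086720 + 0.616611 = 0.529891.
Q̄ = (S_0/π) × [bracket] = (1361/π) × 0.529891 = 229.56 W/m².
— Configuration B (ϕ=-51.6°):
cos h₀ = −tan(-51.6°) tan(-19.600°) = -0.4493, h₀ = 2.0367 rad.
Bracket: h₀ sin ϕ sin δ + cos ϕ cos δ sin h₀ = 2.0367×-0.78369×-0.33545 + 0.62115×0.94206×0.89340 = 0.535426 + 0.522782 = 1.058208.
Q̄ = (S_0/π) × [bracket] = (1361/π) × 1.058208 = 458.44 W/m².
Ratio Q̄_A / Q̄_B = 229.56 / 458.44 = 0.5007.

Q̄_A / Q̄_B ≈ 0.501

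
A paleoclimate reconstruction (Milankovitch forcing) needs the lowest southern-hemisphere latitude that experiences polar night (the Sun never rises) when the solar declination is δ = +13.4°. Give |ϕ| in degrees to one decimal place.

Polar night requires cos h₀ = −tan ϕ tan δ ≥ 1, i.e. tan ϕ tan δ ≤ −1.
The boundary is |tan ϕ| · |tan δ| = 1, so |ϕ| = 90° − |δ| = 90° − 13.4° = 76.6° in the southern hemisphere.

|ϕ| = 76.6°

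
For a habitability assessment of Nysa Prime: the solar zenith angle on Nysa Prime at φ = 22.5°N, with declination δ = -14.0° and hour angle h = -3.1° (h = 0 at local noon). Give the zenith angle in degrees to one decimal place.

θ_z = 36.6°

cos θ_z = sin φ sin δ + cos φ cos δ cos h = -0.092580 + 0.895125 = 0.802545.
θ_z = arccos(0.802545) = 36.6°.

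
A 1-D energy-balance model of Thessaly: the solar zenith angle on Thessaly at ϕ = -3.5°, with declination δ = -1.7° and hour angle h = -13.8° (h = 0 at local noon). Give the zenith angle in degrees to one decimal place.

cos θ_z = sin ϕ sin δ + cos ϕ cos δ cos h = 0.001811 + 0.968896 = 0.970707.
θ_z = arccos(0.970707) = 13.9°.

θ_z = 13.9°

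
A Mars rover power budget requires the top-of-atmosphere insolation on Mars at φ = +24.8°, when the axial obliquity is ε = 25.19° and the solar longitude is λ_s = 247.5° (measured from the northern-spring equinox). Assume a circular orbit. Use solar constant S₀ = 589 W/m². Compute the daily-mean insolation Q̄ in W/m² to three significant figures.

Solar declination: sin δ = sin ε · sin λ_s = sin 25.19° × sin 247.5° = -0.39322, so δ = -23.155°.
cos H₀ = −tan(+24.8°) tan(-23.155°) = 0.1976, H₀ = 1.3719 rad.
Bracket: H₀ sin φ sin δ + cos φ cos δ sin H₀ = 1.3719×0.41945×-0.39322 + 0.90778×0.91944×0.98028 = -0.226276 + 0.818190 = 0.591914.
Q̄ = (S₀/π) × [bracket] = (589/π) × 0.591914 = 111.0 W/m².

Q̄ ≈ 111 W/m²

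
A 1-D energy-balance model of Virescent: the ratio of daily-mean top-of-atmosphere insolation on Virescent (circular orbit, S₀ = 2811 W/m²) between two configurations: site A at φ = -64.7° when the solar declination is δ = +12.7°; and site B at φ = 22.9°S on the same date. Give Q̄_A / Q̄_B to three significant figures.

— Configuration A (φ=-64.7°):
cos H₀ = −tan(-64.7°) tan(+12.700°) = 0.4768, H₀ = 1.0738 rad.
Bracket: H₀ sin φ sin δ + cos φ cos δ sin H₀ = 1.0738×-0.90408×0.21985 + 0.42736×0.97553×0.87904 = -0.213431 + 0.366474 = 0.153043.
Q̄ = (S₀/π) × [bracket] = (2811/π) × 0.153043 = 136.94 W/m².
— Configuration B (φ=-22.9°):
cos H₀ = −tan(-22.9°) tan(+12.700°) = 0.0952, H₀ = 1.4755 rad.
Bracket: H₀ sin φ sin δ + cos φ cos δ sin H₀ = 1.4755×-0.38912×0.21985 + 0.92119×0.97553×0.99546 = -0.126226 + 0.894569 = 0.768343.
Q̄ = (S₀/π) × [bracket] = (2811/π) × 0.768343 = 687.49 W/m².
Ratio Q̄_A / Q̄_B = 136.94 / 687.49 = 0.1992.

Q̄_A / Q̄_B ≈ 0.199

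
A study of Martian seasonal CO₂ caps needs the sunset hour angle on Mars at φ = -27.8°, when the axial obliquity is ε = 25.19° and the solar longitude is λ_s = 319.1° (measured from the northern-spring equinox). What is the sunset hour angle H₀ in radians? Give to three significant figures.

Solar declination: sin δ = sin ε · sin λ_s = sin 25.19° × sin 319.1° = -0.27867, so δ = -16.181°.
cos H₀ = −tan φ · tan δ = −tan(-27.8°) × tan(-16.181°) = -0.1530, so H₀ = 1.7244 rad = 98.80°.

H₀ = 1.72 rad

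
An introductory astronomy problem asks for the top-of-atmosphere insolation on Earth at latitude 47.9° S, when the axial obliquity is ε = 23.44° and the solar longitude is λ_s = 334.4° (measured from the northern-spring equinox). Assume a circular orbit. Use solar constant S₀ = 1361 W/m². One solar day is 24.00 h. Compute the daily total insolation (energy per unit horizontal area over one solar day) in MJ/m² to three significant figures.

Solar declination: sin δ = sin ε · sin λ_s = sin 23.44° × sin 334.4° = -0.17188, so δ = -9.897°.
cos H₀ = −tan(-47.9°) tan(-9.897°) = -0.1931, H₀ = 1.7651 rad.
Bracket: H₀ sin φ sin δ + cos φ cos δ sin H₀ = 1.7651×-0.74198×-0.17188 + 0.67043×0.98512×0.98118 = 0.225106 + 0.648024 = 0.873130.
Q̄ = (S₀/π) × [bracket] = (1361/π) × 0.873130 = 378.26 W/m².
Daily total = Q̄ × 24.00 h × 3600 s/h = 378.26 × 24.00 × 3600 / 10⁶ = 32.68 MJ/m².

32.7 MJ/m²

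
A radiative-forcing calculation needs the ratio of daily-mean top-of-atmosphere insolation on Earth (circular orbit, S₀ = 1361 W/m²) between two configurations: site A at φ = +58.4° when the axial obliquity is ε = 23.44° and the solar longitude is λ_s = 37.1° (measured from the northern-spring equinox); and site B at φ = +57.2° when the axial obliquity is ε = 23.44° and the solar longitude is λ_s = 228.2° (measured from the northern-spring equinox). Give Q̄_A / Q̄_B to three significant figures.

— Configuration A (φ=+58.4°):
Solar declination: sin δ = sin ε · sin λ_s = sin 23.44° × sin 37.1° = 0.23995, so δ = +13.884°.
cos H₀ = −tan(+58.4°) tan(+13.884°) = -0.4018, H₀ = 1.9842 rad.
Bracket: H₀ sin φ sin δ + cos φ cos δ sin H₀ = 1.9842×0.85173×0.23995 + 0.52399×0.97079×0.91574 = 0.405516 + 0.465823 = 0.871339.
Q̄ = (S₀/π) × [bracket] = (1361/π) × 0.871339 = 377.48 W/m².
— Configuration B (φ=+57.2°):
Solar declination: sin δ = sin ε · sin λ_s = sin 23.44° × sin 228.2° = -0.29654, so δ = -17.250°.
cos H₀ = −tan(+57.2°) tan(-17.250°) = 0.4818, H₀ = 1.0681 rad.
Bracket: H₀ sin φ sin δ + cos φ cos δ sin H₀ = 1.0681×0.84057×-0.29654 + 0.54171×0.95502×0.87627 = -0.266237 + 0.453333 = 0.187096.
Q̄ = (S₀/π) × [bracket] = (1361/π) × 0.187096 = 81.054 W/m².
Ratio Q̄_A / Q̄_B = 377.48 / 81.054 = 4.657.

Q̄_A / Q̄_B ≈ 4.66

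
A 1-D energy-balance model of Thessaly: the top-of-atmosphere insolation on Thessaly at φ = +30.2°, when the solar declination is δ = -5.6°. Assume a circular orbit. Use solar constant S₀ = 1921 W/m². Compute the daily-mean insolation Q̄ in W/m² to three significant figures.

cos H₀ = −tan(+30.2°) tan(-5.600°) = 0.0571, H₀ = 1.5137 rad.
Bracket: H₀ sin φ sin δ + cos φ cos δ sin H₀ = 1.5137×0.50302×-0.09758 + 0.86427×0.99523×0.99837 = -0.074299 + 0.858745 = 0.784446.
Q̄ = (S₀/π) × [bracket] = (1921/π) × 0.784446 = 479.7 W/m².

Q̄ ≈ 480 W/m²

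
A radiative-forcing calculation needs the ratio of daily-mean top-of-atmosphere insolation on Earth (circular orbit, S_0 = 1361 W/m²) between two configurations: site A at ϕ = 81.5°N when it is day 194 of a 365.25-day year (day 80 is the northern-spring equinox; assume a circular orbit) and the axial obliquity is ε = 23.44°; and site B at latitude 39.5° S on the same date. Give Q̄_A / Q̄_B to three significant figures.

— Configuration A (ϕ=+81.5°):
Solar longitude: L_s = 360° × (194 − 80)/365.25 = 112.361°.
sin δ = sin 23.44° × sin 112.361° = 0.36788, so δ = +21.585°.
cos h₀ = −tan(+81.5°) tan(+21.585°) = -2.6471 ≤ −1 ⇒ polar day, h₀ = π.
Bracket: h₀ sin ϕ sin δ + cos ϕ cos δ sin h₀ = 3.1416×0.98902×0.36788 + 0.14781×0.92987×0.00000 = 1.143042 + 0.000000 = 1.143042.
Q̄ = (S_0/π) × [bracket] = (1361/π) × 1.143042 = 495.19 W/m².
— Configuration B (ϕ=-39.5°):
cos h₀ = −tan(-39.5°) tan(+21.585°) = 0.3261, h₀ = 1.2386 rad.
Bracket: h₀ sin ϕ sin δ + cos ϕ cos δ sin h₀ = 1.2386×-0.63608×0.36788 + 0.77162×0.92987×0.94533 = -0.289834 + 0.678280 = 0.388446.
Q̄ = (S_0/π) × [bracket] = (1361/π) × 0.388446 = 168.28 W/m².
Ratio Q̄_A / Q̄_B = 495.19 / 168.28 = 2.943.

Q̄_A / Q̄_B ≈ 2.94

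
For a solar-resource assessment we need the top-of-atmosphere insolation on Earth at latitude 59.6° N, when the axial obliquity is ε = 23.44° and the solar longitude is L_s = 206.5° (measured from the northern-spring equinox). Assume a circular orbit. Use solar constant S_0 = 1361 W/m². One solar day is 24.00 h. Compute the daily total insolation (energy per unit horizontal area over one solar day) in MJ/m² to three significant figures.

Solar declination: sin δ = sin ε · sin L_s = sin 23.44° × sin 206.5° = -0.17749, so δ = -10.224°.
cos h₀ = −tan(+59.6°) tan(-10.224°) = 0.3074, h₀ = 1.2583 rad.
Bracket: h₀ sin ϕ sin δ + cos ϕ cos δ sin h₀ = 1.2583×0.86251×-0.17749 + 0.50603×0.98412×0.95158 = -0.192629 + 0.473881 = 0.281252.
Q̄ = (S_0/π) × [bracket] = (1361/π) × 0.281252 = 121.84 W/m².
Daily total = Q̄ × 24.00 h × 3600 s/h = 121.84 × 24.00 × 3600 / 10⁶ = 10.53 MJ/m².

10.5 MJ/m²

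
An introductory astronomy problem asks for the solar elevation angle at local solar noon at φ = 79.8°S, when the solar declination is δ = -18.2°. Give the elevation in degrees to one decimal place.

28.4°

At local noon the hour angle is zero, so the zenith angle equals |φ − δ| = |-79.8° − (-18.200°)| = 61.600°.
Elevation = 90° − 61.600° = 28.4°.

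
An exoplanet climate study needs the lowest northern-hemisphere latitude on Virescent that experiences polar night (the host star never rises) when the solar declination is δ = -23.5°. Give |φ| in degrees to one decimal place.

Polar night requires cos H₀ = −tan φ tan δ ≥ 1, i.e. tan φ tan δ ≤ −1.
The boundary is |tan φ| · |tan δ| = 1, so |φ| = 90° − |δ| = 90° − 23.5° = 66.5° in the northern hemisphere.

|φ| = 66.5°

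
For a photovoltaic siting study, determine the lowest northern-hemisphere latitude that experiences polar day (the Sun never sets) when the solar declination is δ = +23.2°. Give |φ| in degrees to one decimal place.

Polar day requires cos H₀ = −tan φ tan δ ≤ −1, i.e. tan φ tan δ ≥ 1.
The boundary is |tan φ| · |tan δ| = 1, so |φ| = 90° − |δ| = 90° − 23.2° = 66.8° in the northern hemisphere.

|φ| = 66.8°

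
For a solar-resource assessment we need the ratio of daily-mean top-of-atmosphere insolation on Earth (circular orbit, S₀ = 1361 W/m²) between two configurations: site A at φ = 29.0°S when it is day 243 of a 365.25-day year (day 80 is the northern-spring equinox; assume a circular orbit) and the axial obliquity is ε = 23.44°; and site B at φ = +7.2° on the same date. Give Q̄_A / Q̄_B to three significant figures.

— Configuration A (φ=-29.0°):
Solar longitude: λ_s = 360° × (243 − 80)/365.25 = 160.657°.
sin δ = sin 23.44° × sin 160.657° = 0.13176, so δ = +7.571°.
cos H₀ = −tan(-29.0°) tan(+7.571°) = 0.0737, H₀ = 1.4971 rad.
Bracket: H₀ sin φ sin δ + cos φ cos δ sin H₀ = 1.4971×-0.48481×0.13176 + 0.87462×0.99128×0.99728 = -0.095633 + 0.864635 = 0.769002.
Q̄ = (S₀/π) × [bracket] = (1361/π) × 0.769002 = 333.15 W/m².
— Configuration B (φ=+7.2°):
cos H₀ = −tan(+7.2°) tan(+7.571°) = -0.0168, H₀ = 1.5876 rad.
Bracket: H₀ sin φ sin δ + cos φ cos δ sin H₀ = 1.5876×0.12533×0.13176 + 0.99211×0.99128×0.99986 = 0.026217 + 0.983321 = 1.009538.
Q̄ = (S₀/π) × [bracket] = (1361/π) × 1.009538 = 437.35 W/m².
Ratio Q̄_A / Q̄_B = 333.15 / 437.35 = 0.7617.

Q̄_A / Q̄_B ≈ 0.762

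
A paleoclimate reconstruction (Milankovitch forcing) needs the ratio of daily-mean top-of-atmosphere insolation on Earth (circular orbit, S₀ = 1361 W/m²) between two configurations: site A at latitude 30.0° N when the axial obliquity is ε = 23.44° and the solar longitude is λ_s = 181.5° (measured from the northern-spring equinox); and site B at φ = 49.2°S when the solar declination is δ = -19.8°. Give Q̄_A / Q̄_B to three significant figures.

Q̄_A / Q̄_B ≈ 0.800

— Configuration A (φ=+30.0°):
Solar declination: sin δ = sin ε · sin λ_s = sin 23.44° × sin 181.5° = -0.01041, so δ = -0.597°.
cos H₀ = −tan(+30.0°) tan(-0.597°) = 0.0060, H₀ = 1.5648 rad.
Bracket: H₀ sin φ sin δ + cos φ cos δ sin H₀ = 1.5648×0.50000×-0.01041 + 0.86603×0.99995×0.99998 = -0.008145 + 0.865969 = 0.857824.
Q̄ = (S₀/π) × [bracket] = (1361/π) × 0.857824 = 371.63 W/m².
— Configuration B (φ=-49.2°):
cos H₀ = −tan(-49.2°) tan(-19.800°) = -0.4171, H₀ = 2.0010 rad.
Bracket: H₀ sin φ sin δ + cos φ cos δ sin H₀ = 2.0010×-0.75700×-0.33874 + 0.65342×0.94088×0.90887 = 0.513109 + 0.558764 = 1.071873.
Q̄ = (S₀/π) × [bracket] = (1361/π) × 1.071873 = 464.36 W/m².
Ratio Q̄_A / Q̄_B = 371.63 / 464.36 = 0.8003.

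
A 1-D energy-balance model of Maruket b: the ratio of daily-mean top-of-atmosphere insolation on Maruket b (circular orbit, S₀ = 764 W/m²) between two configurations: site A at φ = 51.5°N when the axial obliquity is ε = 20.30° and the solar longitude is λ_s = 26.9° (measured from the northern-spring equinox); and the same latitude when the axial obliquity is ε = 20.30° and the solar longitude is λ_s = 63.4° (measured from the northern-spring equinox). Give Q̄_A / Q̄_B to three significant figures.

— Configuration A (φ=+51.5°):
Solar declination: sin δ = sin ε · sin λ_s = sin 20.30° × sin 26.9° = 0.15697, so δ = +9.031°.
cos H₀ = −tan(+51.5°) tan(+9.031°) = -0.1998, H₀ = 1.7720 rad.
Bracket: H₀ sin φ sin δ + cos φ cos δ sin H₀ = 1.7720×0.78261×0.15697 + 0.62251×0.98760×0.97983 = 0.217684 + 0.602391 = 0.820075.
Q̄ = (S₀/π) × [bracket] = (764/π) × 0.820075 = 199.43 W/m².
— Configuration B (φ=+51.5°):
Solar declination: sin δ = sin ε · sin λ_s = sin 20.30° × sin 63.4° = 0.31021, so δ = +18.072°.
cos H₀ = −tan(+51.5°) tan(+18.072°) = -0.4102, H₀ = 1.9935 rad.
Bracket: H₀ sin φ sin δ + cos φ cos δ sin H₀ = 1.9935×0.78261×0.31021 + 0.62251×0.95067×0.91198 = 0.483969 + 0.539711 = 1.023680.
Q̄ = (S₀/π) × [bracket] = (764/π) × 1.023680 = 248.95 W/m².
Ratio Q̄_A / Q̄_B = 199.43 / 248.95 = 0.8011.

Q̄_A / Q̄_B ≈ 0.801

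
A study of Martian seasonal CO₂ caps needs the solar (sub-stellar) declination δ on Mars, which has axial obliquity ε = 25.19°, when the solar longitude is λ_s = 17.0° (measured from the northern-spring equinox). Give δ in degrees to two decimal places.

δ = +7.15°

sin δ = sin ε · sin λ_s = sin 25.19° × sin 17.0° = 0.124440.
δ = arcsin(0.124440) = +7.15°.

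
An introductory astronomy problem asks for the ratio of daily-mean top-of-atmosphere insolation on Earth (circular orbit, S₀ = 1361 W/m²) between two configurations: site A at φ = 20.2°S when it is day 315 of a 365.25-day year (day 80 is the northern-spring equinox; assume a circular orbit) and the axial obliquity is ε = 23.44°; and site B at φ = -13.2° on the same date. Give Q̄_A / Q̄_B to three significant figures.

Q̄_A / Q̄_B ≈ 1.03

— Configuration A (φ=-20.2°):
Solar longitude: λ_s = 360° × (315 − 80)/365.25 = 231.622°.
sin δ = sin 23.44° × sin 231.622° = -0.31184, so δ = -18.170°.
cos H₀ = −tan(-20.2°) tan(-18.170°) = -0.1208, H₀ = 1.6918 rad.
Bracket: H₀ sin φ sin δ + cos φ cos δ sin H₀ = 1.6918×-0.34530×-0.31184 + 0.93849×0.95013×0.99268 = 0.182170 + 0.885160 = 1.067330.
Q̄ = (S₀/π) × [bracket] = (1361/π) × 1.067330 = 462.39 W/m².
— Configuration B (φ=-13.2°):
cos H₀ = −tan(-13.2°) tan(-18.170°) = -0.0770, H₀ = 1.6479 rad.
Bracket: H₀ sin φ sin δ + cos φ cos δ sin H₀ = 1.6479×-0.22835×-0.31184 + 0.97358×0.95013×0.99703 = 0.117345 + 0.922280 = 1.039625.
Q̄ = (S₀/π) × [bracket] = (1361/π) × 1.039625 = 450.39 W/m².
Ratio Q̄_A / Q̄_B = 462.39 / 450.39 = 1.027.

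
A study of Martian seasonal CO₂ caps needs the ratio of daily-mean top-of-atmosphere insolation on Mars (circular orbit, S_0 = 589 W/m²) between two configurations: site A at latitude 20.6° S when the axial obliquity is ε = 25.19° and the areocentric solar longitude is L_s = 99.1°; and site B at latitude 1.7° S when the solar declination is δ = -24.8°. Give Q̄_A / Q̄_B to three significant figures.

Q̄_A / Q̄_B ≈ 0.680

— Configuration A (ϕ=-20.6°):
sin δ = sin 25.19° × sin 99.1° = 0.42026, so δ = +24.851°.
cos h₀ = −tan(-20.6°) tan(+24.851°) = 0.1741, h₀ = 1.3958 rad.
Bracket: h₀ sin ϕ sin δ + cos ϕ cos δ sin h₀ = 1.3958×-0.35184×0.42026 + 0.93606×0.90740×0.98473 = -0.206389 + 0.836411 = 0.630022.
Q̄ = (S_0/π) × [bracket] = (589/π) × 0.630022 = 118.12 W/m².
— Configuration B (ϕ=-1.7°):
cos h₀ = −tan(-1.7°) tan(-24.800°) = -0.0137, h₀ = 1.5845 rad.
Bracket: h₀ sin ϕ sin δ + cos ϕ cos δ sin h₀ = 1.5845×-0.02967×-0.41945 + 0.99956×0.90778×0.99991 = 0.019719 + 0.907299 = 0.927018.
Q̄ = (S_0/π) × [bracket] = (589/π) × 0.927018 = 173.80 W/m².
Ratio Q̄_A / Q̄_B = 118.12 / 173.80 = 0.6796.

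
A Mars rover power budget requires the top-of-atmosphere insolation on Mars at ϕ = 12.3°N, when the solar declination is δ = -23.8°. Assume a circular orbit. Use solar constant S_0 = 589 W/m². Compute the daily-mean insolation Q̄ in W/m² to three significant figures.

Q̄ ≈ 143 W/m²

cos h₀ = −tan(+12.3°) tan(-23.800°) = 0.0962, h₀ = 1.4745 rad.
Bracket: h₀ sin ϕ sin δ + cos ϕ cos δ sin h₀ = 1.4745×0.21303×-0.40355 + 0.97705×0.91496×0.99537 = -0.126760 + 0.889823 = 0.763063.
Q̄ = (S_0/π) × [bracket] = (589/π) × 0.763063 = 143.1 W/m².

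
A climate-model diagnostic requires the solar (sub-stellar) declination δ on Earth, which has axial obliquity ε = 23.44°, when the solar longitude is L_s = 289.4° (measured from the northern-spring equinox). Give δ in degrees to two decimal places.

δ = -22.04°

sin δ = sin ε · sin L_s = sin 23.44° × sin 289.4° = -0.375203.
δ = arcsin(-0.375203) = -22.04°.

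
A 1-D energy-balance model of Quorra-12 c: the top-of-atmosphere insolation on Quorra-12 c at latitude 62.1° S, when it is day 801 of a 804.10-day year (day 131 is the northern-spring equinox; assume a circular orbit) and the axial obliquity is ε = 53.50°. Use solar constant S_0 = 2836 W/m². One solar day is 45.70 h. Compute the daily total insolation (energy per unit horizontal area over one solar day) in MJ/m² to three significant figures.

Solar longitude: L_s = 360° × (801 − 131)/804.10 = 299.963°.
sin δ = sin 53.50° × sin 299.963° = -0.69642, so δ = -44.141°.
cos h₀ = −tan(-62.1°) tan(-44.141°) = -1.8328 ≤ −1 ⇒ polar day, h₀ = π.
Bracket: h₀ sin ϕ sin δ + cos ϕ cos δ sin h₀ = 3.1416×-0.88377×-0.69642 + 0.46793×0.71763×0.00000 = 1.933577 + 0.000000 = 1.933577.
Q̄ = (S_0/π) × [bracket] = (2836/π) × 1.933577 = 1745.5 W/m².
Daily total = Q̄ × 45.70 h × 3600 s/h = 1745.5 × 45.70 × 3600 / 10⁶ = 287.2 MJ/m².

287 MJ/m²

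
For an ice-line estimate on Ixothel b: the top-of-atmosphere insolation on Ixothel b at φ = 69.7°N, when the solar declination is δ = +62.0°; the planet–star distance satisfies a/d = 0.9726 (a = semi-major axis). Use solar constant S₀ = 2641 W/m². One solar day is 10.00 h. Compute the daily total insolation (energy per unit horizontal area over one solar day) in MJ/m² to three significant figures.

cos H₀ = −tan(+69.7°) tan(+62.000°) = -5.0843 ≤ −1 ⇒ polar day, H₀ = π.
Bracket: H₀ sin φ sin δ + cos φ cos δ sin H₀ = 3.1416×0.93789×0.88295 + 0.34694×0.46947×0.00000 = 2.601590 + 0.000000 = 2.601590.
Inverse-square distance factor (a/d)² = 0.9726² = 0.945951.
Q̄ = (S₀/π) × 0.945951 × [bracket] = (2641/π) × 0.945951 × 2.601590 = 2068.8 W/m².
Daily total = Q̄ × 10.00 h × 3600 s/h = 2068.8 × 10.00 × 3600 / 10⁶ = 74.48 MJ/m².

74.5 MJ/m²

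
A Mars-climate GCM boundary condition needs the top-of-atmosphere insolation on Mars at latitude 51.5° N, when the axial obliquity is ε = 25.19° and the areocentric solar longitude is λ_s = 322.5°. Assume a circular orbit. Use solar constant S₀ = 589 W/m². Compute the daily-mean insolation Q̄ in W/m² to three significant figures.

sin δ = sin 25.19° × sin 322.5° = -0.25910, so δ = -15.017°.
cos H₀ = −tan(+51.5°) tan(-15.017°) = 0.3373, H₀ = 1.2268 rad.
Bracket: H₀ sin φ sin δ + cos φ cos δ sin H₀ = 1.2268×0.78261×-0.25910 + 0.62251×0.96585×0.94141 = -0.248763 + 0.566024 = 0.317261.
Q̄ = (S₀/π) × [bracket] = (589/π) × 0.317261 = 59.48 W/m².

Q̄ ≈ 59.5 W/m²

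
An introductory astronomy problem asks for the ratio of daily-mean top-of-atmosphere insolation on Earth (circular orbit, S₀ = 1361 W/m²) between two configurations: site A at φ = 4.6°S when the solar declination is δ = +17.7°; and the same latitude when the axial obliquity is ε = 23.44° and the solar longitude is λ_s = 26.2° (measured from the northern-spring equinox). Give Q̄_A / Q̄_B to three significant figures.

— Configuration A (φ=-4.6°):
cos H₀ = −tan(-4.6°) tan(+17.700°) = 0.0257, H₀ = 1.5451 rad.
Bracket: H₀ sin φ sin δ + cos φ cos δ sin H₀ = 1.5451×-0.08020×0.30403 + 0.99678×0.95266×0.99967 = -0.037674 + 0.949279 = 0.911605.
Q̄ = (S₀/π) × [bracket] = (1361/π) × 0.911605 = 394.93 W/m².
— Configuration B (φ=-4.6°):
Solar declination: sin δ = sin ε · sin λ_s = sin 23.44° × sin 26.2° = 0.17563, so δ = +10.115°.
cos H₀ = −tan(-4.6°) tan(+10.115°) = 0.0144, H₀ = 1.5564 rad.
Bracket: H₀ sin φ sin δ + cos φ cos δ sin H₀ = 1.5564×-0.08020×0.17563 + 0.99678×0.98446×0.99990 = -0.021923 + 0.981192 = 0.959269.
Q̄ = (S₀/π) × [bracket] = (1361/π) × 0.959269 = 415.57 W/m².
Ratio Q̄_A / Q̄_B = 394.93 / 415.57 = 0.9503.

Q̄_A / Q̄_B ≈ 0.950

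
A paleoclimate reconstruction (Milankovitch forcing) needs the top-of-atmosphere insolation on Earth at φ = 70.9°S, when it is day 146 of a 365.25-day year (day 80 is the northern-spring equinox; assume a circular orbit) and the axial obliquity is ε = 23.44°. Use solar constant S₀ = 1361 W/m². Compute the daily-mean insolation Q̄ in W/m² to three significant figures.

Q̄ ≈ 0.00 W/m²

Solar longitude: λ_s = 360° × (146 − 80)/365.25 = 65.051°.
sin δ = sin 23.44° × sin 65.051° = 0.36067, so δ = +21.141°.
cos H₀ = −tan(-70.9°) tan(+21.141°) = 1.1167 ≥ 1 ⇒ polar night, H₀ = 0 and Q̄ = 0.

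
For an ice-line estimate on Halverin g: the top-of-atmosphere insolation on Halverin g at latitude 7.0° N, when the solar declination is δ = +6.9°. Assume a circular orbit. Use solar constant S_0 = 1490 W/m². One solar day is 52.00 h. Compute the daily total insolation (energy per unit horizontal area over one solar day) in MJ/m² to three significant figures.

cos h₀ = −tan(+7.0°) tan(+6.900°) = -0.0149, h₀ = 1.5857 rad.
Bracket: h₀ sin ϕ sin δ + cos ϕ cos δ sin h₀ = 1.5857×0.12187×0.12014 + 0.99255×0.99276×0.99989 = 0.023217 + 0.985256 = 1.008473.
Q̄ = (S_0/π) × [bracket] = (1490/π) × 1.008473 = 478.30 W/m².
Daily total = Q̄ × 52.00 h × 3600 s/h = 478.30 × 52.00 × 3600 / 10⁶ = 89.54 MJ/m².

89.5 MJ/m²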